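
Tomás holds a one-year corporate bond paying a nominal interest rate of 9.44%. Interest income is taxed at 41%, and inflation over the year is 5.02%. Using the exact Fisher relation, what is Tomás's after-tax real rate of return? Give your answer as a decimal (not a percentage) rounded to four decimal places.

After-tax nominal return = 9.44% × (1 − 0.41) = 5.5696%.
1 + r = 1.055696 / 1.05020 = 1.005233
After-tax real rate = 1.005233 − 1 → 0.0052.

0.0052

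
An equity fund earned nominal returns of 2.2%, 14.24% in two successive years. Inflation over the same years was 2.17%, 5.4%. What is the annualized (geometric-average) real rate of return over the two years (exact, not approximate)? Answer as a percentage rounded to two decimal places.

Compound the nominal returns: 1.0220 × 1.1424 = 1.16753280.
Compound inflation: 1.0217 × 1.0540 = 1.07687180.
Deflate: 1.16753280 / 1.07687180 = 1.08418922.
Annualized real rate = 1.08418922^(1/2) − 1 = 4.1244% → 4.12%.

4.12%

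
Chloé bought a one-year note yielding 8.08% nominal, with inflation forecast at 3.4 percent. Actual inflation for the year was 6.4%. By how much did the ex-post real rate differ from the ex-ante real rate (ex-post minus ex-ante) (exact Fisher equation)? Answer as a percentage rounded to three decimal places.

-2.947%

Ex-ante: (1 + 0.0808)/(1 + 0.0340) − 1 = 4.5261%
Ex-post: (1 + 0.0808)/(1 + 0.0640) − 1 = 1.5789%
Difference (ex-post − ex-ante) = -2.9472% → -2.947%.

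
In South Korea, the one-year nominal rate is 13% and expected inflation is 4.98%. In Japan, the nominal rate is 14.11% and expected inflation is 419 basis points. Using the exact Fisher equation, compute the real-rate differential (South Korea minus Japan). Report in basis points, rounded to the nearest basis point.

South Korea: (1 + 0.1300)/(1 + 0.0498) − 1 = 7.6396%
Japan: (1 + 0.1411)/(1 + 0.0419) − 1 = 9.5211%
Differential = 7.6396% − 9.5211% = -1.8815% → -188 basis points.

-188 basis points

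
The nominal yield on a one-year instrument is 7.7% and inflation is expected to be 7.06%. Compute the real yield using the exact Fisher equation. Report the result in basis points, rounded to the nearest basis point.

60 basis points

By the Fisher identity, 1 + r = (1 + i)/(1 + π).
1 + r = 1.07700 / 1.07060 = 1.005978
r = 1.005978 − 1 = 0.5978%, i.e. 60 basis points.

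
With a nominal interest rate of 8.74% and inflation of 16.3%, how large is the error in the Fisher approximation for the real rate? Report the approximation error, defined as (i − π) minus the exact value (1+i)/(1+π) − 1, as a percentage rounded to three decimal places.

Approximate: r ≈ 8.740% − 16.300% = -7.5600%
Exact: (1 + 0.0874)/(1 + 0.1630) − 1 = -6.5004%
Error = -7.5600% − (-6.5004%) = -1.0596% → -1.060%.

-1.060%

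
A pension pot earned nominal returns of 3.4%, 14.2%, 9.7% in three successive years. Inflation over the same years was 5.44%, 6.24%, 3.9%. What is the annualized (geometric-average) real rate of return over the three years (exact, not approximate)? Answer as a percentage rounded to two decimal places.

Compound the nominal returns: 1.0340 × 1.1420 × 1.0970 = 1.29536832.
Compound inflation: 1.0544 × 1.0624 × 1.0390 = 1.16388215.
Deflate: 1.29536832 / 1.16388215 = 1.11297206.
Annualized real rate = 1.11297206^(1/3) − 1 = 3.6322% → 3.63%.

3.63%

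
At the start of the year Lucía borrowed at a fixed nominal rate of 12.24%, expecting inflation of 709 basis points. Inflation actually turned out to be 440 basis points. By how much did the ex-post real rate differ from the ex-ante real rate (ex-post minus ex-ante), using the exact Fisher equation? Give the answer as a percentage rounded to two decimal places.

Ex-ante: (1 + 0.1224)/(1 + 0.0709) − 1 = 4.8090%
Ex-post: (1 + 0.1224)/(1 + 0.0440) − 1 = 7.5096%
Difference (ex-post − ex-ante) = 2.7005% → 2.70%.

2.70%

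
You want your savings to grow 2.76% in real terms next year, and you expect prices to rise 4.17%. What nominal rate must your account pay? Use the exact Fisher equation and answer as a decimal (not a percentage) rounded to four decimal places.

(1 + i) = (1 + r)(1 + π) = 1.02760 × 1.04170 = 1.07045092
i = 1.07045092 − 1, so the required nominal rate is 0.0705.

0.0705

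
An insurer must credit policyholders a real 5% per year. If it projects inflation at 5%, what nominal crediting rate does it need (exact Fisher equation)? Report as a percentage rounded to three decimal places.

(1 + i) = (1 + r)(1 + π) = 1.05000 × 1.05000 = 1.10250
i = 1.10250 − 1, so the required nominal rate is 10.250%.

10.250%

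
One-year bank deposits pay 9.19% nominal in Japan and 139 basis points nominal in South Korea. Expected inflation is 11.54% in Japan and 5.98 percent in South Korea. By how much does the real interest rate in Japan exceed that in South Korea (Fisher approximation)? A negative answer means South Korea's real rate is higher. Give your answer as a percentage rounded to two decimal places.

2.24%

Japan: 9.19% − 11.54% = -2.350%
South Korea: 1.39% − 5.98% = -4.590%
Differential = 2.240% → 2.24%.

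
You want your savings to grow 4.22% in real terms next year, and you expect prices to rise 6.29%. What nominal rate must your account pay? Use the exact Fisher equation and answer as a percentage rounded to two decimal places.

(1 + i) = (1 + r)(1 + π) = 1.04220 × 1.06290 = 1.10775438
i = 1.10775438 − 1, so the required nominal rate is 10.78%.

10.78%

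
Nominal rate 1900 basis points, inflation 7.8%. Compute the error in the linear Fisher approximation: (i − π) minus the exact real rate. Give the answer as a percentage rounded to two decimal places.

0.81%

Approximate: r ≈ 19.000% − 7.800% = 11.2000%
Exact: (1 + 0.1900)/(1 + 0.0780) − 1 = 10.3896%
Error = 11.2000% − 10.3896% = 0.8104% → 0.81%.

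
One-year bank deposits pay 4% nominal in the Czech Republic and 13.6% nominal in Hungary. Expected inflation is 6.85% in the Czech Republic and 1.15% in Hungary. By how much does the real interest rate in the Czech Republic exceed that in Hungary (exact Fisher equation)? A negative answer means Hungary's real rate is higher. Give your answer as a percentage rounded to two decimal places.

-14.98%

The Czech Republic: (1 + 0.0400)/(1 + 0.0685) − 1 = -2.6673%
Hungary: (1 + 0.1360)/(1 + 0.0115) − 1 = 12.3085%
Differential = -2.6673% − 12.3085% = -14.9757% → -14.98%.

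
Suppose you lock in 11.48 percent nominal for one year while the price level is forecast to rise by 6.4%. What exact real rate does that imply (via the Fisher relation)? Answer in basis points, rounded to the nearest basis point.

477 basis points

1 + r = 1.11480 / 1.06400 = 1.047744
r = 1.047744 − 1 = 4.7744%, i.e. 477 basis points.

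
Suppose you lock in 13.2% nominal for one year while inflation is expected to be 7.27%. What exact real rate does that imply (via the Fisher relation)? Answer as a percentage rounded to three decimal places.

5.528%

1 + r = 1.13200 / 1.07270 = 1.055281
r = 1.055281 − 1 = 5.5281%, i.e. 5.528%.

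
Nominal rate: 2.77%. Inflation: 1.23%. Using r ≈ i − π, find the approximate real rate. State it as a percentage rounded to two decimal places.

r ≈ i − π = 2.77% − 1.23% = 1.54%.

1.54%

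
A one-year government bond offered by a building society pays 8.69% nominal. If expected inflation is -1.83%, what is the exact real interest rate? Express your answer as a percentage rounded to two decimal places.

10.72%

1 + r = 1.08690 / 0.98170 = 1.107161
r = 1.107161 − 1 = 10.7161%, i.e. 10.72%.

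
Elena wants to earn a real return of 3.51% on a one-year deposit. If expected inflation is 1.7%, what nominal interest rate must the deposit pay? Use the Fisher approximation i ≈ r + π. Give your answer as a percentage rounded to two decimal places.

5.21%

i ≈ r + π = 3.51% + 1.7% = 5.21%.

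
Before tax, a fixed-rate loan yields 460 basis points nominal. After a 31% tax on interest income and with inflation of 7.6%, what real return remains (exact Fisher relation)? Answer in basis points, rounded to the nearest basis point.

After-tax nominal return = 4.6% × (1 − 0.31) = 3.1740%.
1 + r = 1.03174 / 1.07600 = 0.958866
After-tax real rate = 0.958866 − 1 → -411 basis points.

-411 basis points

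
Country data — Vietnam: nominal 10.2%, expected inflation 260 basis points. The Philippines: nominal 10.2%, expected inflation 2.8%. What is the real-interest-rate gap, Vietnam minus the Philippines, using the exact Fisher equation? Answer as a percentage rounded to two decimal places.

Vietnam: (1 + 0.1020)/(1 + 0.0260) − 1 = 7.4074%
The Philippines: (1 + 0.1020)/(1 + 0.0280) − 1 = 7.1984%
Differential = 7.4074% − 7.1984% = 0.2090% → 0.21%.

0.21%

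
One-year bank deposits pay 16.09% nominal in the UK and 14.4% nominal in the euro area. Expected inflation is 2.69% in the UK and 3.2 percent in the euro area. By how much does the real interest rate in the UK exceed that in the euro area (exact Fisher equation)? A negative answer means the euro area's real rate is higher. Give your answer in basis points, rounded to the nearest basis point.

The UK: (1 + 0.1609)/(1 + 0.0269) − 1 = 13.0490%
The euro area: (1 + 0.1440)/(1 + 0.0320) − 1 = 10.8527%
Differential = 13.0490% − 10.8527% = 2.1963% → 220 basis points.

220 basis points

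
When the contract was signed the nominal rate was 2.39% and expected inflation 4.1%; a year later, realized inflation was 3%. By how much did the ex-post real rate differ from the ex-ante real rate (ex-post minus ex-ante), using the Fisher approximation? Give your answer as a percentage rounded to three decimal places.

Ex-ante: 2.39% − 4.1% = -1.710%
Ex-post: 2.39% − 3% = -0.610%
Difference (ex-post − ex-ante) = 1.1000% → 1.100%.

1.100%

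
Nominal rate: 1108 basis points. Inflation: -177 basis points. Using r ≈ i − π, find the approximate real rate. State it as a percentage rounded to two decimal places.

r ≈ i − π = 11.08% − (-1.77%) = 12.85%.

12.85%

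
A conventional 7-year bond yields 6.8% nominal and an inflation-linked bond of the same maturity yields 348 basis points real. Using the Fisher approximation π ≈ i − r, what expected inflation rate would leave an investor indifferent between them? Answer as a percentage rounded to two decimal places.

3.32%

π ≈ i − r = 6.8% − 3.48% → 3.32%.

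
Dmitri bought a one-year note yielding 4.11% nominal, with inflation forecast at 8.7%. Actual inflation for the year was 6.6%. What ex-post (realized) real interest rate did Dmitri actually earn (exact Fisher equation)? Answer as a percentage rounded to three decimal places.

-2.336%

Ex-post: (1 + 0.0411)/(1 + 0.0660) − 1 = -2.3358%
So the realized real rate is -2.336%.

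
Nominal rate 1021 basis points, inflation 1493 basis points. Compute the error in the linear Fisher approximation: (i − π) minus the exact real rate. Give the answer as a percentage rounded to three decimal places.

-0.613%

Approximate: r ≈ 10.210% − 14.930% = -4.7200%
Exact: (1 + 0.1021)/(1 + 0.1493) − 1 = -4.1068%
Error = -4.7200% − (-4.1068%) = -0.6132% → -0.613%.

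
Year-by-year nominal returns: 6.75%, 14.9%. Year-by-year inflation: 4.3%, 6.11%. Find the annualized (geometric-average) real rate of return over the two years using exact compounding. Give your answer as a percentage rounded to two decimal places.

Nominal growth factor = 1.0675 × 1.1490 = 1.22655750
Price-level growth factor = 1.0430 × 1.0611 = 1.10672730
Real growth factor = 1.22655750 / 1.10672730 = 1.10827437
Annualized real rate = 1.10827437^(1/2) − 1 = 5.2746% → 5.27%.

5.27%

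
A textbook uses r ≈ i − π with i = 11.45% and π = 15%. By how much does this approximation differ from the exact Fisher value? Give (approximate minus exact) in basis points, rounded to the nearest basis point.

-46 basis points

Approximate: r ≈ 11.450% − 15.000% = -3.5500%
Exact: (1 + 0.1145)/(1 + 0.1500) − 1 = -3.0870%
Error = -3.5500% − (-3.0870%) = -0.4630% → -46 basis points.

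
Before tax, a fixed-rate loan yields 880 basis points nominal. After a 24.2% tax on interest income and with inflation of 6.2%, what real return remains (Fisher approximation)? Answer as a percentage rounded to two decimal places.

0.47%

After-tax nominal return = 8.8% × (1 − 0.242) = 6.6704%.
r ≈ 6.6704% − 6.2% → 0.47%.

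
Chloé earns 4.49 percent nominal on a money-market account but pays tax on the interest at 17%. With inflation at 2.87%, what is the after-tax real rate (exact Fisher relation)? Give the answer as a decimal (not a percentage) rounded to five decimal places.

0.00833

After-tax nominal return = 4.49% × (1 − 0.17) = 3.7267%.
1 + r = 1.037267 / 1.02870 = 1.008328
After-tax real rate = 1.008328 − 1 → 0.00833.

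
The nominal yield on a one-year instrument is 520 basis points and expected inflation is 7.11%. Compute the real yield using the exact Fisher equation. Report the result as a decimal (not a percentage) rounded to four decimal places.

1 + r = 1.05200 / 1.07110 = 0.982168
r = 0.982168 − 1 = -1.7832%, i.e. -0.0178.

-0.0178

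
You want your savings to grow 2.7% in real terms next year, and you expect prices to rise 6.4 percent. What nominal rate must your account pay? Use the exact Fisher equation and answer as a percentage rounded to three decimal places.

9.273%

(1 + i) = (1 + r)(1 + π) = 1.02700 × 1.06400 = 1.092728
i = 1.092728 − 1, so the required nominal rate is 9.273%.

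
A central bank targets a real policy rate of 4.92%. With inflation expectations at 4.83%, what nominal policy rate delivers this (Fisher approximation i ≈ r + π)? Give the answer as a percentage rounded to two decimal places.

i ≈ r + π = 4.92% + 4.83% = 9.75%.

9.75%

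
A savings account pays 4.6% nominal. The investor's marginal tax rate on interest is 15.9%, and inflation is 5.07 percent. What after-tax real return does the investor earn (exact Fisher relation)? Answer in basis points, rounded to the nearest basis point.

After-tax nominal return = 4.6% × (1 − 0.159) = 3.8686%.
1 + r = 1.038686 / 1.05070 = 0.988566
After-tax real rate = 0.988566 − 1 → -114 basis points.

-114 basis points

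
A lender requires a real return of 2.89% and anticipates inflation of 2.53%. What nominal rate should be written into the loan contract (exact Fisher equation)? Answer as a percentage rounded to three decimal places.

5.493%

(1 + i) = (1 + r)(1 + π) = 1.02890 × 1.02530 = 1.05493117
i = 1.05493117 − 1, so the required nominal rate is 5.493%.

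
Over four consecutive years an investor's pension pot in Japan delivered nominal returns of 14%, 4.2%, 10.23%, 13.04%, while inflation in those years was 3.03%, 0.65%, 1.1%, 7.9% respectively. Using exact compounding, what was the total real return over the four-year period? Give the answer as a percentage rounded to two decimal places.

30.84%

Compound the nominal returns: 1.1400 × 1.0420 × 1.1023 × 1.1304 = 1.480146.
Compound inflation: 1.0303 × 1.0065 × 1.0110 × 1.0790 = 1.131228.
Deflate: 1.480146 / 1.131228 = 1.308442.
Total real return = 1.308442 − 1 → 30.84%.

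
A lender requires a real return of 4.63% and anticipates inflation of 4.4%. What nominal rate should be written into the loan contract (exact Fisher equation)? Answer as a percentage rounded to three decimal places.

9.234%

(1 + i) = (1 + r)(1 + π) = 1.04630 × 1.04400 = 1.0923372
i = 1.0923372 − 1, so the required nominal rate is 9.234%.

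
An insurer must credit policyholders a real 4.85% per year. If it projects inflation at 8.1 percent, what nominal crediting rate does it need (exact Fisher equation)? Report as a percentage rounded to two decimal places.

(1 + i) = (1 + r)(1 + π) = 1.04850 × 1.08100 = 1.1334285
i = 1.1334285 − 1, so the required nominal rate is 13.34%.

13.34%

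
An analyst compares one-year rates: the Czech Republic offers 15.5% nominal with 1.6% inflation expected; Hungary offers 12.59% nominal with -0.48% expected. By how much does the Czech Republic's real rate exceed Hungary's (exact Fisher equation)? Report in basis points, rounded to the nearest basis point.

55 basis points

The Czech Republic: (1 + 0.1550)/(1 + 0.0160) − 1 = 13.6811%
Hungary: (1 + 0.1259)/(1 − 0.0048) − 1 = 13.1330%
Differential = 13.6811% − 13.1330% = 0.5481% → 55 basis points.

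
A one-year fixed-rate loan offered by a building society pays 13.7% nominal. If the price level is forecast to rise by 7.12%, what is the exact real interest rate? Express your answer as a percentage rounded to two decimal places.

6.14%

By the Fisher relation, 1 + r = (1 + i)/(1 + π).
1 + r = 1.13700 / 1.07120 = 1.061426
r = 1.061426 − 1 = 6.1426%, i.e. 6.14%.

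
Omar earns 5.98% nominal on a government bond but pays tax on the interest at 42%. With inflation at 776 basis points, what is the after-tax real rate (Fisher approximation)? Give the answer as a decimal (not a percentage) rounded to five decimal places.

-0.04292

After-tax nominal return = 5.98% × (1 − 0.42) = 3.4684%.
r ≈ 3.4684% − 7.76% → -0.04292.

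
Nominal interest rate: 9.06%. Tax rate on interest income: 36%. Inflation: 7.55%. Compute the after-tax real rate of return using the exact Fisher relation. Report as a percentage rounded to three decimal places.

-1.629%

After-tax nominal return = 9.06% × (1 − 0.36) = 5.7984%.
1 + r = 1.057984 / 1.07550 = 0.983714
After-tax real rate = 0.983714 − 1 → -1.629%.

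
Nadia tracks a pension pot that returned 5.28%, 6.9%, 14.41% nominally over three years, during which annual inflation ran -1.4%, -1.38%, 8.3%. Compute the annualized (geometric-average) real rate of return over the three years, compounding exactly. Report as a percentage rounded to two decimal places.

Nominal growth factor = 1.0528 × 1.0690 × 1.1441 = 1.28761957
Price-level growth factor = 0.9860 × 0.9862 × 1.0830 = 1.05310184
Real growth factor = 1.28761957 / 1.05310184 = 1.22269236
Annualized real rate = 1.22269236^(1/3) − 1 = 6.9315% → 6.93%.

6.93%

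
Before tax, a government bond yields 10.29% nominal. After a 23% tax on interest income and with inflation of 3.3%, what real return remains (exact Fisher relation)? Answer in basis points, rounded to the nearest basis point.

448 basis points

After-tax nominal return = 10.29% × (1 − 0.23) = 7.9233%.
1 + r = 1.079233 / 1.03300 = 1.044756
After-tax real rate = 1.044756 − 1 → 448 basis points.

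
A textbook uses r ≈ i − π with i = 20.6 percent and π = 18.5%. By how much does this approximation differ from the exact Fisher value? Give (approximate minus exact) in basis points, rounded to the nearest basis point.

Approximate: r ≈ 20.600% − 18.500% = 2.1000%
Exact: (1 + 0.2060)/(1 + 0.1850) − 1 = 1.7722%
Error = 2.1000% − 1.7722% = 0.3278% → 33 basis points.

33 basis points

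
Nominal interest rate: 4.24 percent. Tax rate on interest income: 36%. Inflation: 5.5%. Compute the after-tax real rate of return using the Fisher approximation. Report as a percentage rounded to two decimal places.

-2.79%

After-tax nominal return = 4.24% × (1 − 0.36) = 2.7136%.
r ≈ 2.7136% − 5.5% → -2.79%.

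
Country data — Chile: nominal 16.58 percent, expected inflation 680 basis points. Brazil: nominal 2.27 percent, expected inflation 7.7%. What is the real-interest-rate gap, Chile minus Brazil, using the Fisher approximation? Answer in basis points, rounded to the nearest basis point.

1521 basis points

Chile: 16.58% − 6.8% = 9.780%
Brazil: 2.27% − 7.7% = -5.430%
Differential = 15.210% → 1521 basis points.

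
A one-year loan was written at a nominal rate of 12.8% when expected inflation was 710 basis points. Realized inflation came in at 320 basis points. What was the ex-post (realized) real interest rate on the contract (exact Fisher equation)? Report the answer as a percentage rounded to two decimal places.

9.30%

Ex-post: (1 + 0.1280)/(1 + 0.0320) − 1 = 9.3023%
So the realized real rate is 9.30%.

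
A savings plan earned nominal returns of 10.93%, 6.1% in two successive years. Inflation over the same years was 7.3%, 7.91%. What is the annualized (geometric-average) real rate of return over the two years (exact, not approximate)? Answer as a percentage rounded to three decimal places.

0.821%

Nominal growth factor = 1.1093 × 1.0610 = 1.17696730
Price-level growth factor = 1.0730 × 1.0791 = 1.15787430
Real growth factor = 1.17696730 / 1.15787430 = 1.01648970
Annualized real rate = 1.01648970^(1/2) − 1 = 0.8211% → 0.821%.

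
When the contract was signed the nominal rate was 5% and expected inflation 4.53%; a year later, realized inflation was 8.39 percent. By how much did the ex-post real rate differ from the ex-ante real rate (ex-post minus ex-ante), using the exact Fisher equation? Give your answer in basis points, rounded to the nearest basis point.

-358 basis points

Ex-ante: (1 + 0.0500)/(1 + 0.0453) − 1 = 0.4496%
Ex-post: (1 + 0.0500)/(1 + 0.0839) − 1 = -3.1276%
Difference (ex-post − ex-ante) = -3.5772% → -358 basis points.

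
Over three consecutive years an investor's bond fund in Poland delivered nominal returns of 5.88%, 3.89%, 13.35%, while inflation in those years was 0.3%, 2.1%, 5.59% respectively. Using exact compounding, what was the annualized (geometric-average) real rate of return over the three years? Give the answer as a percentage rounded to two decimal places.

4.86%

Nominal growth factor = 1.0588 × 1.0389 × 1.1335 = 1.24683563
Price-level growth factor = 1.0030 × 1.0210 × 1.0559 = 1.08130812
Real growth factor = 1.24683563 / 1.08130812 = 1.15308079
Annualized real rate = 1.15308079^(1/3) − 1 = 4.8624% → 4.86%.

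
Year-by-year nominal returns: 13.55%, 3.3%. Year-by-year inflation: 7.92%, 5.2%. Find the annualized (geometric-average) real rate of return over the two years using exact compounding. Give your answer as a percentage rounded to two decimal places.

Compound the nominal returns: 1.1355 × 1.0330 = 1.17297150.
Compound inflation: 1.0792 × 1.0520 = 1.13531840.
Deflate: 1.17297150 / 1.13531840 = 1.03316523.
Annualized real rate = 1.03316523^(1/2) − 1 = 1.6447% → 1.64%.

1.64%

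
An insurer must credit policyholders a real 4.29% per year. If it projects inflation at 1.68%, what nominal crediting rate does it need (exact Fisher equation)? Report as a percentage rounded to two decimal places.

6.04%

(1 + i) = (1 + r)(1 + π) = 1.04290 × 1.01680 = 1.06042072
i = 1.06042072 − 1, so the required nominal rate is 6.04%.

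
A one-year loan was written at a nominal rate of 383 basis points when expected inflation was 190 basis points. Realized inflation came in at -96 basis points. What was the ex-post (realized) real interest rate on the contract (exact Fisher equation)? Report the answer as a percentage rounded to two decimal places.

Ex-post: (1 + 0.0383)/(1 − 0.0096) − 1 = 4.8364%
So the realized real rate is 4.84%.

4.84%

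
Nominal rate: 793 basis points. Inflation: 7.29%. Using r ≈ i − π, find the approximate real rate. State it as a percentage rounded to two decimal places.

0.64%

r ≈ i − π = 7.93% − 7.29% = 0.64%.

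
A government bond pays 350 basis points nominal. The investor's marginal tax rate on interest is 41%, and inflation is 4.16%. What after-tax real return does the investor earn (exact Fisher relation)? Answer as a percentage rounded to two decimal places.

-2.01%

After-tax nominal return = 3.5% × (1 − 0.41) = 2.0650%.
1 + r = 1.02065 / 1.04160 = 0.979887
After-tax real rate = 0.979887 − 1 → -2.01%.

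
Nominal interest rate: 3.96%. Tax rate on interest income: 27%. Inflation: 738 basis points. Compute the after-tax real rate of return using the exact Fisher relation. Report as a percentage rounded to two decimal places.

-4.18%

After-tax nominal return = 3.96% × (1 − 0.27) = 2.8908%.
1 + r = 1.028908 / 1.07380 = 0.958193
After-tax real rate = 0.958193 − 1 → -4.18%.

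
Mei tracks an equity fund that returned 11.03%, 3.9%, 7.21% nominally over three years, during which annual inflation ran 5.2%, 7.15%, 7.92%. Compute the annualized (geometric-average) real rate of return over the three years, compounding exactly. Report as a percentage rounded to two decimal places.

Compound the nominal returns: 1.1103 × 1.0390 × 1.0721 = 1.23677638.
Compound inflation: 1.0520 × 1.0715 × 1.0792 = 1.21649367.
Deflate: 1.23677638 / 1.21649367 = 1.01667310.
Annualized real rate = 1.01667310^(1/3) − 1 = 0.5527% → 0.55%.

0.55%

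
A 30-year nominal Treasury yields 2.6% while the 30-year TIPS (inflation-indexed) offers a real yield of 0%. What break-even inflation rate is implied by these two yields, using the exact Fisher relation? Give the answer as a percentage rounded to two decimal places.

(1 + π) = (1 + i)/(1 + r) = 1.02600 / 1.00000 = 1.026000
Break-even inflation = 1.026000 − 1 → 2.60%.

2.60%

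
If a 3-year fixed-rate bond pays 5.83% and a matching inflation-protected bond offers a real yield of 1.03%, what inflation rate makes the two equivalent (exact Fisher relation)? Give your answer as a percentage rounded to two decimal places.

4.75%

(1 + π) = (1 + i)/(1 + r) = 1.05830 / 1.01030 = 1.047511
Break-even inflation = 1.047511 − 1 → 4.75%.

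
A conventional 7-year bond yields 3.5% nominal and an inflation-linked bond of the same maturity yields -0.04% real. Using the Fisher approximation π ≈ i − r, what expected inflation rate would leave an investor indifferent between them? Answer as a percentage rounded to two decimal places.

3.54%

π ≈ i − r = 3.5% − (-0.04%) → 3.54%.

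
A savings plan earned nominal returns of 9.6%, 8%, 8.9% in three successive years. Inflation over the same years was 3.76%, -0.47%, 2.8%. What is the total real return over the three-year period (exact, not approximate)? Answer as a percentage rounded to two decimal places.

21.42%

Nominal growth factor = 1.0960 × 1.0800 × 1.0890 = 1.289028
Price-level growth factor = 1.0376 × 0.9953 × 1.0280 = 1.061640
Real growth factor = 1.289028 / 1.061640 = 1.214186
Total real return = 1.214186 − 1 → 21.42%.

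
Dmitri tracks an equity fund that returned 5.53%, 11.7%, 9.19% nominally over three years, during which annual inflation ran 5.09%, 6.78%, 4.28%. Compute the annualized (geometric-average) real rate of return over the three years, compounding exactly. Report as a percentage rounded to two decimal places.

3.23%

Nominal growth factor = 1.0553 × 1.1170 × 1.0919 = 1.28709907
Price-level growth factor = 1.0509 × 1.0678 × 1.0428 = 1.17017908
Real growth factor = 1.28709907 / 1.17017908 = 1.09991632
Annualized real rate = 1.09991632^(1/3) − 1 = 3.2254% → 3.23%.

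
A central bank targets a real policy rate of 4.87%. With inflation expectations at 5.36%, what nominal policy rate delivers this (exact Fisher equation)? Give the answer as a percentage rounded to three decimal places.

10.491%

(1 + i) = (1 + r)(1 + π) = 1.04870 × 1.05360 = 1.10491032
i = 1.10491032 − 1, so the required nominal rate is 10.491%.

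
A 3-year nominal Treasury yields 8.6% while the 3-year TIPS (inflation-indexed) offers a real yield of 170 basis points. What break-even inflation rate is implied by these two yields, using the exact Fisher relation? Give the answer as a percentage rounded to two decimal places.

(1 + π) = (1 + i)/(1 + r) = 1.08600 / 1.01700 = 1.067847
Break-even inflation = 1.067847 − 1 → 6.78%.

6.78%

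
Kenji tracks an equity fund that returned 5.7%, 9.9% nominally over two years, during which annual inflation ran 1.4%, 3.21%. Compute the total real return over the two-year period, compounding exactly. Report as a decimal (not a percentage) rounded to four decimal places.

Compound the nominal returns: 1.0570 × 1.0990 = 1.161643.
Compound inflation: 1.0140 × 1.0321 = 1.046549.
Deflate: 1.161643 / 1.046549 = 1.109974.
Total real return = 1.109974 − 1 → 0.1100.

0.1100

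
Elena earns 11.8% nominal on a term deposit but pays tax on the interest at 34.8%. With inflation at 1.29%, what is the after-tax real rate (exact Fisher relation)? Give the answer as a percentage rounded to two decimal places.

After-tax nominal return = 11.8% × (1 − 0.348) = 7.6936%.
1 + r = 1.076936 / 1.01290 = 1.063220
After-tax real rate = 1.063220 − 1 → 6.32%.

6.32%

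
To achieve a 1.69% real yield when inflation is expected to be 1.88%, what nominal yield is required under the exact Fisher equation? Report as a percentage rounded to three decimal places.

3.602%

(1 + i) = (1 + r)(1 + π) = 1.01690 × 1.01880 = 1.03601772
i = 1.03601772 − 1, so the required nominal rate is 3.602%.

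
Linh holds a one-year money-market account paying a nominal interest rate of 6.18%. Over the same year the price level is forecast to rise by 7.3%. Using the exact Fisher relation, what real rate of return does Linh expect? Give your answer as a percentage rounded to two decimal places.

By the Fisher relation, 1 + r = (1 + i)/(1 + π).
1 + r = 1.06180 / 1.07300 = 0.989562
r = 0.989562 − 1 = -1.0438%, i.e. -1.04%.

-1.04%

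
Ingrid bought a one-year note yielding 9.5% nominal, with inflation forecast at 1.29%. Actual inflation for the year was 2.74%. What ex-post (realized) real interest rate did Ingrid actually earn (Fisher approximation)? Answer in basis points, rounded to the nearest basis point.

Ex-post: 9.5% − 2.74% = 6.760%
So the realized real rate is 676 basis points.

676 basis points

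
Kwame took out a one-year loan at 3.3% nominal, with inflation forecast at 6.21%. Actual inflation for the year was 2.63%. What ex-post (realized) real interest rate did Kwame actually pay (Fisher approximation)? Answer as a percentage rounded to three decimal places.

0.670%

Ex-post: 3.3% − 2.63% = 0.670%
So the realized real rate is 0.670%.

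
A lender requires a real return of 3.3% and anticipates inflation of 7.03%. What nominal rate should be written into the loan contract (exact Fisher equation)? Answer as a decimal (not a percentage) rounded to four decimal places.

(1 + i) = (1 + r)(1 + π) = 1.03300 × 1.07030 = 1.1056199
i = 1.1056199 − 1, so the required nominal rate is 0.1056.

0.1056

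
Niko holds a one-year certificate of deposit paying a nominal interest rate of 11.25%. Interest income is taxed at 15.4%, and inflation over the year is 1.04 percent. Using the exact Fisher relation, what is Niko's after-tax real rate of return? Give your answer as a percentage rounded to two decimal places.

After-tax nominal return = 11.25% × (1 − 0.154) = 9.5175%.
1 + r = 1.095175 / 1.01040 = 1.083902
After-tax real rate = 1.083902 − 1 → 8.39%.

8.39%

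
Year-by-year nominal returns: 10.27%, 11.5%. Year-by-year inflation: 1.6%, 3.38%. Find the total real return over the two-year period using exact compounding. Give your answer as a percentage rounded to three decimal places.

17.058%

Compound the nominal returns: 1.1027 × 1.1150 = 1.229511.
Compound inflation: 1.0160 × 1.0338 = 1.050341.
Deflate: 1.229511 / 1.050341 = 1.170582.
Total real return = 1.170582 − 1 → 17.058%.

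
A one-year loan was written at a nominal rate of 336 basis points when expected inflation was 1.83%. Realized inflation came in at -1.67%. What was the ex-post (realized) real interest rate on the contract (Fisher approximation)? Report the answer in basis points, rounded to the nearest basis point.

503 basis points

Ex-post: 3.36% − (-1.67%) = 5.030%
So the realized real rate is 503 basis points.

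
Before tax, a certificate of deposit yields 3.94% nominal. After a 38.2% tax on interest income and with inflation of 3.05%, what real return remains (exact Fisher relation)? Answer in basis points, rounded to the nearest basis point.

After-tax nominal return = 3.94% × (1 − 0.382) = 2.43492%.
1 + r = 1.0243492 / 1.03050 = 0.994031
After-tax real rate = 0.994031 − 1 → -60 basis points.

-60 basis points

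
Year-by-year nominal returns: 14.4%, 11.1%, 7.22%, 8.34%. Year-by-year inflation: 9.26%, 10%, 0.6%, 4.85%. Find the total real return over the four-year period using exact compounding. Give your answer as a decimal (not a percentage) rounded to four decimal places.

Nominal growth factor = 1.1440 × 1.1110 × 1.0722 × 1.0834 = 1.476402
Price-level growth factor = 1.0926 × 1.1000 × 1.0060 × 1.0485 = 1.267711
Real growth factor = 1.476402 / 1.267711 = 1.164620
Total real return = 1.164620 − 1 → 0.1646.

0.1646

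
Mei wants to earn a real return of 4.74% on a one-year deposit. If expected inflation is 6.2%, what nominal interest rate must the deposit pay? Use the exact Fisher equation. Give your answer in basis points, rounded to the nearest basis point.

(1 + i) = (1 + r)(1 + π) = 1.04740 × 1.06200 = 1.1123388
i = 1.1123388 − 1, so the required nominal rate is 1123 basis points.

1123 basis points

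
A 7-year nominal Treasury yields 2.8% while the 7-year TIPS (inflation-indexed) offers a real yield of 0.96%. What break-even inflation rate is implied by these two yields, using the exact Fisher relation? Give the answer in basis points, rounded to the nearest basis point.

182 basis points

(1 + π) = (1 + i)/(1 + r) = 1.02800 / 1.00960 = 1.018225
Break-even inflation = 1.018225 − 1 → 182 basis points.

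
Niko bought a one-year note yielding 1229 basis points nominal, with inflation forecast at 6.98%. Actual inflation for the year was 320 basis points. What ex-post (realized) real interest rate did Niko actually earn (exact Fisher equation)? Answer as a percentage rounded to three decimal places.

8.808%

Ex-post: (1 + 0.1229)/(1 + 0.0320) − 1 = 8.8081%
So the realized real rate is 8.808%.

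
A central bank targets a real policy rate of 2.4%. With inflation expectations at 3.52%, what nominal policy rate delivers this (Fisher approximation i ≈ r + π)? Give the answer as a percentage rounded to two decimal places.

5.92%

i ≈ r + π = 2.4% + 3.52% = 5.92%.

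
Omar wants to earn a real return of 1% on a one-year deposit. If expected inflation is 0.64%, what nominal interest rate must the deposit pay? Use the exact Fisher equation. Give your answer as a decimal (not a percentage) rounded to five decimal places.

(1 + i) = (1 + r)(1 + π) = 1.01000 × 1.00640 = 1.016464
i = 1.016464 − 1, so the required nominal rate is 0.01646.

0.01646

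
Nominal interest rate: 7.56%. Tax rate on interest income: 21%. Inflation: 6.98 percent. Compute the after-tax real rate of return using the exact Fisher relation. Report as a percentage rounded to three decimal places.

After-tax nominal return = 7.56% × (1 − 0.21) = 5.9724%.
1 + r = 1.059724 / 1.06980 = 0.990581
After-tax real rate = 0.990581 − 1 → -0.942%.

-0.942%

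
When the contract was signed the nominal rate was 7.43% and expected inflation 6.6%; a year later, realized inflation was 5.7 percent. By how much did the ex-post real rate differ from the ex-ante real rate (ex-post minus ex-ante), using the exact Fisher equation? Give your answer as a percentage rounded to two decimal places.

0.86%

Ex-ante: (1 + 0.0743)/(1 + 0.0660) − 1 = 0.7786%
Ex-post: (1 + 0.0743)/(1 + 0.0570) − 1 = 1.6367%
Difference (ex-post − ex-ante) = 0.8581% → 0.86%.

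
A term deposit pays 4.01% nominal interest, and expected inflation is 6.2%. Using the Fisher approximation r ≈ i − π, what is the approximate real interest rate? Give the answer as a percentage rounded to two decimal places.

r ≈ i − π = 4.01% − 6.2% = -2.19%.

-2.19%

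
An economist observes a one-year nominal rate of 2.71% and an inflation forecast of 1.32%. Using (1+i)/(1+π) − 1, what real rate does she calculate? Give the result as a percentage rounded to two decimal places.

1.37%

By the Fisher relation, 1 + r = (1 + i)/(1 + π).
1 + r = 1.02710 / 1.01320 = 1.013719
r = 1.013719 − 1 = 1.3719%, i.e. 1.37%.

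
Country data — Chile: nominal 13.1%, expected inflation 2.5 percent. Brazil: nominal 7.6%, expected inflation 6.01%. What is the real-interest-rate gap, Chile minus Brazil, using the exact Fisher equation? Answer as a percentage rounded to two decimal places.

Chile: (1 + 0.1310)/(1 + 0.0250) − 1 = 10.3415%
Brazil: (1 + 0.0760)/(1 + 0.0601) − 1 = 1.4999%
Differential = 10.3415% − 1.4999% = 8.8416% → 8.84%.

8.84%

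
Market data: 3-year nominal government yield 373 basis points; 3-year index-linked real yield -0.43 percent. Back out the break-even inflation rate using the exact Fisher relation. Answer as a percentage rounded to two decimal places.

(1 + π) = (1 + i)/(1 + r) = 1.03730 / 0.99570 = 1.041780
Break-even inflation = 1.041780 − 1 → 4.18%.

4.18%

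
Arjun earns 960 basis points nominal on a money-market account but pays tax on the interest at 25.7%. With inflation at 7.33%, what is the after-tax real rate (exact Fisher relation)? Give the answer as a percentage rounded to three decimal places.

After-tax nominal return = 9.6% × (1 − 0.257) = 7.1328%.
1 + r = 1.071328 / 1.07330 = 0.998163
After-tax real rate = 0.998163 − 1 → -0.184%.

-0.184%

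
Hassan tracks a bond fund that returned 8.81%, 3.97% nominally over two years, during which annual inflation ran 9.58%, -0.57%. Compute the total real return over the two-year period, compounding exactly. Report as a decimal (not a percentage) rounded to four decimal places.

Compound the nominal returns: 1.0881 × 1.0397 = 1.131298.
Compound inflation: 1.0958 × 0.9943 = 1.089554.
Deflate: 1.131298 / 1.089554 = 1.038313.
Total real return = 1.038313 − 1 → 0.0383.

0.0383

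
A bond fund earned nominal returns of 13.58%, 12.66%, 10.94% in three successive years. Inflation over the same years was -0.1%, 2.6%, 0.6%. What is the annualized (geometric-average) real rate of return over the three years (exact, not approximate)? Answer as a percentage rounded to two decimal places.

Nominal growth factor = 1.1358 × 1.1266 × 1.1094 = 1.41957968
Price-level growth factor = 0.9990 × 1.0260 × 1.0060 = 1.03112384
Real growth factor = 1.41957968 / 1.03112384 = 1.37673053
Annualized real rate = 1.37673053^(1/3) − 1 = 11.2456% → 11.25%.

11.25%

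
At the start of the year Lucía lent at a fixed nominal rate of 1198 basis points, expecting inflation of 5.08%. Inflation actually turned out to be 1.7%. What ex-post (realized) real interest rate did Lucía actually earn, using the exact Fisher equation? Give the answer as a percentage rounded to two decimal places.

10.11%

Ex-post: (1 + 0.1198)/(1 + 0.0170) − 1 = 10.1082%
So the realized real rate is 10.11%.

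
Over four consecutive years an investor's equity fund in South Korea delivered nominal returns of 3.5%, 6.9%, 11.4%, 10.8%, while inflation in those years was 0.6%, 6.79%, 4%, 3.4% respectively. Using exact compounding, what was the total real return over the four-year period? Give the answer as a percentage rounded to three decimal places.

Compound the nominal returns: 1.0350 × 1.0690 × 1.1140 × 1.1080 = 1.365661.
Compound inflation: 1.0060 × 1.0679 × 1.0400 × 1.0340 = 1.155267.
Deflate: 1.365661 / 1.155267 = 1.182117.
Total real return = 1.182117 − 1 → 18.212%.

18.212%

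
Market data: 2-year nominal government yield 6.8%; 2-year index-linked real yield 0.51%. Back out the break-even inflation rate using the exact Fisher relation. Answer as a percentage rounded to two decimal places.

(1 + π) = (1 + i)/(1 + r) = 1.06800 / 1.00510 = 1.062581
Break-even inflation = 1.062581 − 1 → 6.26%.

6.26%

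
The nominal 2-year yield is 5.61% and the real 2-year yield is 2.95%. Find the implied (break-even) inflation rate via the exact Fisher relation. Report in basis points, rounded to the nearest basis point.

(1 + π) = (1 + i)/(1 + r) = 1.05610 / 1.02950 = 1.025838
Break-even inflation = 1.025838 − 1 → 258 basis points.

258 basis points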